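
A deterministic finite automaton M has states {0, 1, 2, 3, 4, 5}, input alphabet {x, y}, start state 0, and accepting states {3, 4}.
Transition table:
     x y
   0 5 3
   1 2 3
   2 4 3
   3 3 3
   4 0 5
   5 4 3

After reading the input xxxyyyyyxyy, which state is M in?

0 --x--> 5
5 --x--> 4
4 --x--> 0
0 --y--> 3
3 --y--> 3
3 --y--> 3
3 --y--> 3
3 --y--> 3
3 --x--> 3
3 --y--> 3
3 --y--> 3

3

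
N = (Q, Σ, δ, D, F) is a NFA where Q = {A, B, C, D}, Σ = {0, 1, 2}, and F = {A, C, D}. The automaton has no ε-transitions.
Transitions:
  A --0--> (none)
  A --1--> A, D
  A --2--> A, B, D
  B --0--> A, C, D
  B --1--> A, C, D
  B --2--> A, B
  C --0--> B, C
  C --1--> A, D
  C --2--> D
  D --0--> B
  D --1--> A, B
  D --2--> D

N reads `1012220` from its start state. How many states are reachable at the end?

4

Start: {D}
read 1: {A, B}
read 0: {A, C, D}
read 1: {A, B, D}
read 2: {A, B, D}
read 2: {A, B, D}
read 2: {A, B, D}
read 0: {A, B, C, D}
Final reachable set {A, B, C, D} has 4 states.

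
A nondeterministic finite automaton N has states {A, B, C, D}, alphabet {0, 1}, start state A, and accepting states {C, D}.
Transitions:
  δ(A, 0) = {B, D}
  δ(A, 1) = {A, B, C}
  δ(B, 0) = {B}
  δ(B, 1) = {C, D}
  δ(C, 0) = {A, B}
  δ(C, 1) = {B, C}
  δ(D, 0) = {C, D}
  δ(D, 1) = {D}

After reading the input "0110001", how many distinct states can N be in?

4

Start: {A}
read 0: {B, D}
read 1: {C, D}
read 1: {B, C, D}
read 0: {A, B, C, D}
read 0: {A, B, C, D}
read 0: {A, B, C, D}
read 1: {A, B, C, D}
Final reachable set {A, B, C, D} has 4 states.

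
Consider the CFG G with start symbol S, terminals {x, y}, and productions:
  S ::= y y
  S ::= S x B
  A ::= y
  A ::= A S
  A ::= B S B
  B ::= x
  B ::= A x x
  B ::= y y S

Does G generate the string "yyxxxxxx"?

yes

S ⇒ SxB ⇒ SxBxB ⇒ SxBxBxB ⇒ yyxBxBxB ⇒ yyxxxBxB ⇒ yyxxxxxB ⇒ yyxxxxxx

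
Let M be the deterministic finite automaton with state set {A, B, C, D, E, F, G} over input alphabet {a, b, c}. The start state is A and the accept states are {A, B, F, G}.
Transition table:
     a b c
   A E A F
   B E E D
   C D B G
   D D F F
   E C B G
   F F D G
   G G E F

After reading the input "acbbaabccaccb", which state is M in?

A --a--> E
E --c--> G
G --b--> E
E --b--> B
B --a--> E
E --a--> C
C --b--> B
B --c--> D
D --c--> F
F --a--> F
F --c--> G
G --c--> F
F --b--> D

D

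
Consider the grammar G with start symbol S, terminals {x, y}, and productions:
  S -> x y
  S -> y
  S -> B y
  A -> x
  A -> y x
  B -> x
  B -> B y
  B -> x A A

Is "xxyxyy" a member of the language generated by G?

yes

S ⇒ By ⇒ Byy ⇒ xAAyy ⇒ xxAyy ⇒ xxyxyy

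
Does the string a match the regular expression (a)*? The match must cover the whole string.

Split into 1 piece a; each matches a.

yes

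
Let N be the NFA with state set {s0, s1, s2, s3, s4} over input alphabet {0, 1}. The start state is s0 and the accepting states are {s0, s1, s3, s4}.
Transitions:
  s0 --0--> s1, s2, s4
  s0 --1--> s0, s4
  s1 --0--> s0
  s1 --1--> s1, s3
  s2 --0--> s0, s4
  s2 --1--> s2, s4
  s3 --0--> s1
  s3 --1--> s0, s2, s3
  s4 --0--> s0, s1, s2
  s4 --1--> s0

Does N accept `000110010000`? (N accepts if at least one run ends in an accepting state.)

Start: {s0}
read 0: {s1, s2, s4}
read 0: {s0, s1, s2, s4}
read 0: {s0, s1, s2, s4}
read 1: {s0, s1, s2, s3, s4}
read 1: {s0, s1, s2, s3, s4}
read 0: {s0, s1, s2, s4}
read 0: {s0, s1, s2, s4}
read 1: {s0, s1, s2, s3, s4}
read 0: {s0, s1, s2, s4}
read 0: {s0, s1, s2, s4}
read 0: {s0, s1, s2, s4}
read 0: {s0, s1, s2, s4}
Reachable ∩ accepting = {s0, s1, s4} — nonempty.

accepted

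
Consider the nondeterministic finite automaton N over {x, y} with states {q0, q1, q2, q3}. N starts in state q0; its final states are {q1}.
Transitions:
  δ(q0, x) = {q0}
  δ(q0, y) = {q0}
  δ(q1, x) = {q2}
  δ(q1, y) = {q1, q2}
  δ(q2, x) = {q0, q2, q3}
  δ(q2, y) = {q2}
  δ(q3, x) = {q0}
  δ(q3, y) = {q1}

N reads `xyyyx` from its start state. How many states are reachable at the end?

Start: {q0}
read x: {q0}
read y: {q0}
read y: {q0}
read y: {q0}
read x: {q0}
Final reachable set {q0} has 1 state.

1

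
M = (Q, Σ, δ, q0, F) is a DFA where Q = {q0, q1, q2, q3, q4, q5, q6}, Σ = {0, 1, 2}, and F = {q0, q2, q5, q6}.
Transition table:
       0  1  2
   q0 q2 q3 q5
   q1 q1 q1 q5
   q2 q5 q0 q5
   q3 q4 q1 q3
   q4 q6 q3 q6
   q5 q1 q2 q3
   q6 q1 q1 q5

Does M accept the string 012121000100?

q0 --0--> q2
q2 --1--> q0
q0 --2--> q5
q5 --1--> q2
q2 --2--> q5
q5 --1--> q2
q2 --0--> q5
q5 --0--> q1
q1 --0--> q1
q1 --1--> q1
q1 --0--> q1
q1 --0--> q1
End in state q1, which is not an accepting state.

rejected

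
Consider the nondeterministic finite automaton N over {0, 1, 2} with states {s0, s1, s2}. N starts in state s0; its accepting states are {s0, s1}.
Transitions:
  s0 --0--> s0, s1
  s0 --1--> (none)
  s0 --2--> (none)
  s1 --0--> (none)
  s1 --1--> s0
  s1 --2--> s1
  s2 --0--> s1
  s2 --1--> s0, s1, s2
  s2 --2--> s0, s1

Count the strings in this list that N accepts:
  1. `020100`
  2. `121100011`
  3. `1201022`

`020100`: rejected
`121100011`: rejected
`1201022`: rejected

0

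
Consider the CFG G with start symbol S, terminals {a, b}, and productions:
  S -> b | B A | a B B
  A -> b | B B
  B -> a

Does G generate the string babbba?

no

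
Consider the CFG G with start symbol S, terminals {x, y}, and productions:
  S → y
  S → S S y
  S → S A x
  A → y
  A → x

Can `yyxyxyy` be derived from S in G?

S ⇒ SSy ⇒ SAxSy ⇒ SAxAxSy ⇒ yAxAxSy ⇒ yyxAxSy ⇒ yyxyxSy ⇒ yyxyxyy

yes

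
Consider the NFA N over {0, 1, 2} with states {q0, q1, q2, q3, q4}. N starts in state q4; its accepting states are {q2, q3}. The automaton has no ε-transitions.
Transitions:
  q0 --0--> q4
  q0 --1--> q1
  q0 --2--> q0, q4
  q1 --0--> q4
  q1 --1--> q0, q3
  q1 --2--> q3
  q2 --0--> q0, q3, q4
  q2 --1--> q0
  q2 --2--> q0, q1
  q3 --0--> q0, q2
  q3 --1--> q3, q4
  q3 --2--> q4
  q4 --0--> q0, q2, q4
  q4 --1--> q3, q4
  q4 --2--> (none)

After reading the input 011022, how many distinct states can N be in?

Start: {q4}
read 0: {q0, q2, q4}
read 1: {q0, q1, q3, q4}
read 1: {q0, q1, q3, q4}
read 0: {q0, q2, q4}
read 2: {q0, q1, q4}
read 2: {q0, q3, q4}
Final reachable set {q0, q3, q4} has 3 states.

3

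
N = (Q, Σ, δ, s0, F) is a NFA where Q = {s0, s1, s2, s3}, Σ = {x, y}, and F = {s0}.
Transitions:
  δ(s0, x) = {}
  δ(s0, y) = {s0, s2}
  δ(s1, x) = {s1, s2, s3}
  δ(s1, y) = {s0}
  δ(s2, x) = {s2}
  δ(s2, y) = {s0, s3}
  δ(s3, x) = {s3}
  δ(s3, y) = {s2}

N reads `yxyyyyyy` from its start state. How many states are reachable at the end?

Start: {s0}
read y: {s0, s2}
read x: {s2}
read y: {s0, s3}
read y: {s0, s2}
read y: {s0, s2, s3}
read y: {s0, s2, s3}
read y: {s0, s2, s3}
read y: {s0, s2, s3}
Final reachable set {s0, s2, s3} has 3 states.

3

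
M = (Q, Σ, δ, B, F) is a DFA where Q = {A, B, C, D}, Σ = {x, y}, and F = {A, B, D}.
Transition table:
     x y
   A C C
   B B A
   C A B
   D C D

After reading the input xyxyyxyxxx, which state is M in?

B

B --x--> B
B --y--> A
A --x--> C
C --y--> B
B --y--> A
A --x--> C
C --y--> B
B --x--> B
B --x--> B
B --x--> B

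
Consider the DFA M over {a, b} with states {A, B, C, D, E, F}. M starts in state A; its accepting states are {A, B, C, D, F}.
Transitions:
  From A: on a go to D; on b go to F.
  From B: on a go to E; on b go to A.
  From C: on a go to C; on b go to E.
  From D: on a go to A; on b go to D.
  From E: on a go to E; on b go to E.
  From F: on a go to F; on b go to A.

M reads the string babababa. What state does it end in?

F

A --b--> F
F --a--> F
F --b--> A
A --a--> D
D --b--> D
D --a--> A
A --b--> F
F --a--> F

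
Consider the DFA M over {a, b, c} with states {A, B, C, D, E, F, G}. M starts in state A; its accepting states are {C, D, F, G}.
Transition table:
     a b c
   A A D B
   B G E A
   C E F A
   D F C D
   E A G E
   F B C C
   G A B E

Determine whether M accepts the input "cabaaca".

A --c--> B
B --a--> G
G --b--> B
B --a--> G
G --a--> A
A --c--> B
B --a--> G
End in state G, which is an accepting state.

accepted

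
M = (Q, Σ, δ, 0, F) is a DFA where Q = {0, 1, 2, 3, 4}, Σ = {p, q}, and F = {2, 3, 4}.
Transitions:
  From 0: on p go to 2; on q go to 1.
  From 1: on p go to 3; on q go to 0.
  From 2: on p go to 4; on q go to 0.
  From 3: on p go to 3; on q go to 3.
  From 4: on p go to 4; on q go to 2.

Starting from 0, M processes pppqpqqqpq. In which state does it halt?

0 --p--> 2
2 --p--> 4
4 --p--> 4
4 --q--> 2
2 --p--> 4
4 --q--> 2
2 --q--> 0
0 --q--> 1
1 --p--> 3
3 --q--> 3

3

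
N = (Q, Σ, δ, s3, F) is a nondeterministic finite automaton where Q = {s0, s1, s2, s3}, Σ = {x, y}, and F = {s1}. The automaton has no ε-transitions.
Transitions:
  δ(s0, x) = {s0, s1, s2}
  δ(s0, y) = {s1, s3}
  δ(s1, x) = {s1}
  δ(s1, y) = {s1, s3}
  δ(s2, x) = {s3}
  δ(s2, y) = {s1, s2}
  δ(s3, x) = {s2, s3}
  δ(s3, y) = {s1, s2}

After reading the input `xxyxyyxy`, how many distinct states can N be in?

Start: {s3}
read x: {s2, s3}
read x: {s2, s3}
read y: {s1, s2}
read x: {s1, s3}
read y: {s1, s2, s3}
read y: {s1, s2, s3}
read x: {s1, s2, s3}
read y: {s1, s2, s3}
Final reachable set {s1, s2, s3} has 3 states.

3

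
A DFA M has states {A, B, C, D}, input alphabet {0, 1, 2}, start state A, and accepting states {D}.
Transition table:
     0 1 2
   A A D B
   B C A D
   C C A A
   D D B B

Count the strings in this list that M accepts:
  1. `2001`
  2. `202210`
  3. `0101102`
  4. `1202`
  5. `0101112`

`2001`: rejected
`202210`: rejected
`0101102`: rejected
`1202`: rejected
`0101112`: rejected

0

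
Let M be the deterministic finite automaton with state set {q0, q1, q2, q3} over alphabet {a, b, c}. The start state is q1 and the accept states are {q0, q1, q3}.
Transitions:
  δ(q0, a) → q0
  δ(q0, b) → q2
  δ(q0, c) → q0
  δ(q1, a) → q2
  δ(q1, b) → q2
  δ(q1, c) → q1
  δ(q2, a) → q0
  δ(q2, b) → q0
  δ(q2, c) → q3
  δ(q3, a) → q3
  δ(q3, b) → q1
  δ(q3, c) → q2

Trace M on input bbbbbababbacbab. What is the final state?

q2

q1 --b--> q2
q2 --b--> q0
q0 --b--> q2
q2 --b--> q0
q0 --b--> q2
q2 --a--> q0
q0 --b--> q2
q2 --a--> q0
q0 --b--> q2
q2 --b--> q0
q0 --a--> q0
q0 --c--> q0
q0 --b--> q2
q2 --a--> q0
q0 --b--> q2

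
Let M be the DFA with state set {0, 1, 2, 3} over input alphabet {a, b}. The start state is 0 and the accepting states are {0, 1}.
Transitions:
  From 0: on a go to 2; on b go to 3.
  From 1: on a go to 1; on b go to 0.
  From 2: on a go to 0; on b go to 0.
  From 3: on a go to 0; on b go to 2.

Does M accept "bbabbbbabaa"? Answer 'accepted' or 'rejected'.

rejected

0 --b--> 3
3 --b--> 2
2 --a--> 0
0 --b--> 3
3 --b--> 2
2 --b--> 0
0 --b--> 3
3 --a--> 0
0 --b--> 3
3 --a--> 0
0 --a--> 2
End in state 2, which is not an accepting state.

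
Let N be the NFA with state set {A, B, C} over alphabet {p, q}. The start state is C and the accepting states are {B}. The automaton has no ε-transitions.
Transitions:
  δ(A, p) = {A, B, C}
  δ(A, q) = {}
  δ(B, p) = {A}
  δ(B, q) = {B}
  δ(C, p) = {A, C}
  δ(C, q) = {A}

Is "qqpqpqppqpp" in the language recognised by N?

rejected

Start: {C}
read q: {A}
read q: {}
The reachable set is empty and stays empty for the remaining 9 symbols.
Reachable ∩ accepting = {} — empty.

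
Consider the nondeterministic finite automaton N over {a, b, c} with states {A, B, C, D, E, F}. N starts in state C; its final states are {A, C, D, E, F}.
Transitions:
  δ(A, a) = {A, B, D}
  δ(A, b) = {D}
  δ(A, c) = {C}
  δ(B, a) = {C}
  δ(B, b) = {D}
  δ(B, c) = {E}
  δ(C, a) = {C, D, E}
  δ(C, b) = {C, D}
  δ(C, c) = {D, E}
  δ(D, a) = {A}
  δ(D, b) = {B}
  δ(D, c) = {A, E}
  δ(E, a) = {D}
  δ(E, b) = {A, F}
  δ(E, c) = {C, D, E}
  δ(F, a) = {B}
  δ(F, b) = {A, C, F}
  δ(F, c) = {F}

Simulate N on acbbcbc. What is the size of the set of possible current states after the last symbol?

5

Start: {C}
read a: {C, D, E}
read c: {A, C, D, E}
read b: {A, B, C, D, F}
read b: {A, B, C, D, F}
read c: {A, C, D, E, F}
read b: {A, B, C, D, F}
read c: {A, C, D, E, F}
Final reachable set {A, C, D, E, F} has 5 states.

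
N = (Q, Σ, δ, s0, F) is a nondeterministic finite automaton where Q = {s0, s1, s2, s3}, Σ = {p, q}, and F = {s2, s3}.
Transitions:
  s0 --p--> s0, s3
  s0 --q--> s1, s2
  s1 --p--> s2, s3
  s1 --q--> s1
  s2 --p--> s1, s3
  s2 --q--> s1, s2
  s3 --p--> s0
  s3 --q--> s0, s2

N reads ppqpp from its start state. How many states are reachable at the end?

4

Start: {s0}
read p: {s0, s3}
read p: {s0, s3}
read q: {s0, s1, s2}
read p: {s0, s1, s2, s3}
read p: {s0, s1, s2, s3}
Final reachable set {s0, s1, s2, s3} has 4 states.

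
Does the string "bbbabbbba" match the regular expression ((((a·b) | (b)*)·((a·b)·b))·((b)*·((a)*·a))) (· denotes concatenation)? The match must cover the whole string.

Split as bbbabb·bba: (((a·b)|(b)*)·((a·b)·b)) matches bbbabb and ((b)*·((a)*·a)) matches bba.

yes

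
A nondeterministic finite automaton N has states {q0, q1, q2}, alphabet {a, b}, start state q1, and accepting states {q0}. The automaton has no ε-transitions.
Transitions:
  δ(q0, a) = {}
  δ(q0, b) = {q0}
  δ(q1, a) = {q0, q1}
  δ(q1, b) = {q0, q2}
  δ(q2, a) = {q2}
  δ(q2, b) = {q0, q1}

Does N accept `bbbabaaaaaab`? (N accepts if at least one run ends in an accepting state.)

accepted

Start: {q1}
read b: {q0, q2}
read b: {q0, q1}
read b: {q0, q2}
read a: {q2}
read b: {q0, q1}
read a: {q0, q1}
read a: {q0, q1}
read a: {q0, q1}
read a: {q0, q1}
read a: {q0, q1}
read a: {q0, q1}
read b: {q0, q2}
Reachable ∩ accepting = {q0} — nonempty.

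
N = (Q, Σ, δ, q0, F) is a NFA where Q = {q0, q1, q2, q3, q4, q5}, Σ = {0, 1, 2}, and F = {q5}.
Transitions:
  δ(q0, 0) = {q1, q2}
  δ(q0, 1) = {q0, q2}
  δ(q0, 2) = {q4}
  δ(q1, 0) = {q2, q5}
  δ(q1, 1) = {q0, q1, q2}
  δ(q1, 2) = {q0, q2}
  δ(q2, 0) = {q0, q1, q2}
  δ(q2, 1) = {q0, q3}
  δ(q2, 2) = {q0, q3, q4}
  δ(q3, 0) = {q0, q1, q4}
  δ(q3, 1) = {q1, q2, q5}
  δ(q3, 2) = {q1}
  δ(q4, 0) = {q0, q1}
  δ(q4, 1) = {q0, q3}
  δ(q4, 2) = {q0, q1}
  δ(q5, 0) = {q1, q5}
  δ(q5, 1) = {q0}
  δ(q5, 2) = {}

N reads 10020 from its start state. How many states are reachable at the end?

4

Start: {q0}
read 1: {q0, q2}
read 0: {q0, q1, q2}
read 0: {q0, q1, q2, q5}
read 2: {q0, q2, q3, q4}
read 0: {q0, q1, q2, q4}
Final reachable set {q0, q1, q2, q4} has 4 states.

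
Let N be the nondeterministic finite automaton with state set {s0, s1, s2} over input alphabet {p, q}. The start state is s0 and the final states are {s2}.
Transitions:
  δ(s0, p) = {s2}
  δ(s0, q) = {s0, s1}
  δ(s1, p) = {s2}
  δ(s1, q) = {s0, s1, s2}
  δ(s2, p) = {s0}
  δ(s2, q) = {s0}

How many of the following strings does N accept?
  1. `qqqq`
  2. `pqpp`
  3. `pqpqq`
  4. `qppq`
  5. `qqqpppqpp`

1

`qqqq`: accepted
`pqpp`: rejected
`pqpqq`: rejected
`qppq`: rejected
`qqqpppqpp`: rejected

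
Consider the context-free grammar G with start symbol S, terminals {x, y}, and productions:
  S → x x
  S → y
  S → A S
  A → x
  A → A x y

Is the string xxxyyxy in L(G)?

no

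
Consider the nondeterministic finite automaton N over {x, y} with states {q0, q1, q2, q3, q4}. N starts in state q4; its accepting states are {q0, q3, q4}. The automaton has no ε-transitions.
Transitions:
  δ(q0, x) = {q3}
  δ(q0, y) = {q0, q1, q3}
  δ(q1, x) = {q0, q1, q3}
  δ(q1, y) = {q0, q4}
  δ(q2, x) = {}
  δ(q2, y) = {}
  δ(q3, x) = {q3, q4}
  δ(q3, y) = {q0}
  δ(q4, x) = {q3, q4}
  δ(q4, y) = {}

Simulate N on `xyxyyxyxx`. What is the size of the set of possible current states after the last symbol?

4

Start: {q4}
read x: {q3, q4}
read y: {q0}
read x: {q3}
read y: {q0}
read y: {q0, q1, q3}
read x: {q0, q1, q3, q4}
read y: {q0, q1, q3, q4}
read x: {q0, q1, q3, q4}
read x: {q0, q1, q3, q4}
Final reachable set {q0, q1, q3, q4} has 4 states.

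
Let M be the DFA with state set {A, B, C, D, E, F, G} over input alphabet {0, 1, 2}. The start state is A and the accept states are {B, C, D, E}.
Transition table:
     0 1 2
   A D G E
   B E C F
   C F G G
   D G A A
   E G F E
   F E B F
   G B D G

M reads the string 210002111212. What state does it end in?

A --2--> E
E --1--> F
F --0--> E
E --0--> G
G --0--> B
B --2--> F
F --1--> B
B --1--> C
C --1--> G
G --2--> G
G --1--> D
D --2--> A

A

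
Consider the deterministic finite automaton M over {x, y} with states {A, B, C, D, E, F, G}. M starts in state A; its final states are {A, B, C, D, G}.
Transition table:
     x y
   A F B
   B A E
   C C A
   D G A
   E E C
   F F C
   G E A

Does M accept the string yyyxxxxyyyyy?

A --y--> B
B --y--> E
E --y--> C
C --x--> C
C --x--> C
C --x--> C
C --x--> C
C --y--> A
A --y--> B
B --y--> E
E --y--> C
C --y--> A
End in state A, which is an accepting state.

accepted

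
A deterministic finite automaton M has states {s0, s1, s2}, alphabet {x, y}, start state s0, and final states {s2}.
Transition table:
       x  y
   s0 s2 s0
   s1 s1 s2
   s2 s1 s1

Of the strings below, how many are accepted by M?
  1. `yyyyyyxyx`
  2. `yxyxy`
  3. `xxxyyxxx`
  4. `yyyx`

`yyyyyyxyx`: rejected
`yxyxy`: accepted
`xxxyyxxx`: rejected
`yyyx`: accepted

2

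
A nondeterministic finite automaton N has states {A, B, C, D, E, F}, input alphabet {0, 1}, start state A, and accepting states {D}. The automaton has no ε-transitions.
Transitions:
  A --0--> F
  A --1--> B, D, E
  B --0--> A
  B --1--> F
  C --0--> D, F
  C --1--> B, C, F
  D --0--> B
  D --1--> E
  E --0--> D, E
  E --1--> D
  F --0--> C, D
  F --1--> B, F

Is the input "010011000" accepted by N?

accepted

Start: {A}
read 0: {F}
read 1: {B, F}
read 0: {A, C, D}
read 0: {B, D, F}
read 1: {B, E, F}
read 1: {B, D, F}
read 0: {A, B, C, D}
read 0: {A, B, D, F}
read 0: {A, B, C, D, F}
Reachable ∩ accepting = {D} — nonempty.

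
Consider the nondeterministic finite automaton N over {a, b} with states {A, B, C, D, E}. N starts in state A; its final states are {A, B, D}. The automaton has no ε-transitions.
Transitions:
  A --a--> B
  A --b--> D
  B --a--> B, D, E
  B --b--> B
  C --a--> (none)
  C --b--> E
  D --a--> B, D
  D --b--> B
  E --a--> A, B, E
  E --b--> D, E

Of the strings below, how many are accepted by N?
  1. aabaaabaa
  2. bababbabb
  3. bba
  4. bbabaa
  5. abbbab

aabaaabaa: accepted
bababbabb: accepted
bba: accepted
bbabaa: accepted
abbbab: accepted

5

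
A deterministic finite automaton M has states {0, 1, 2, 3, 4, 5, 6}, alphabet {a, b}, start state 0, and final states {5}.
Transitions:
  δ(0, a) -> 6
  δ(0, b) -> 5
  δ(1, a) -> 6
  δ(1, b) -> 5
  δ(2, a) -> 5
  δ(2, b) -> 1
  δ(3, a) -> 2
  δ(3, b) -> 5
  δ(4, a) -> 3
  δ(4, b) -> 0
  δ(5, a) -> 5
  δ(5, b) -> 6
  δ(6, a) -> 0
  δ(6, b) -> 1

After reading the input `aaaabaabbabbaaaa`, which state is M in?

5

0 --a--> 6
6 --a--> 0
0 --a--> 6
6 --a--> 0
0 --b--> 5
5 --a--> 5
5 --a--> 5
5 --b--> 6
6 --b--> 1
1 --a--> 6
6 --b--> 1
1 --b--> 5
5 --a--> 5
5 --a--> 5
5 --a--> 5
5 --a--> 5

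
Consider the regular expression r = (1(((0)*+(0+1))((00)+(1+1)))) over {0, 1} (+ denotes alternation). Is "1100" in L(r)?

yes

Split as 1·100: 1 matches 1 and (((0)*+(0+1))((00)+(1+1))) matches 100.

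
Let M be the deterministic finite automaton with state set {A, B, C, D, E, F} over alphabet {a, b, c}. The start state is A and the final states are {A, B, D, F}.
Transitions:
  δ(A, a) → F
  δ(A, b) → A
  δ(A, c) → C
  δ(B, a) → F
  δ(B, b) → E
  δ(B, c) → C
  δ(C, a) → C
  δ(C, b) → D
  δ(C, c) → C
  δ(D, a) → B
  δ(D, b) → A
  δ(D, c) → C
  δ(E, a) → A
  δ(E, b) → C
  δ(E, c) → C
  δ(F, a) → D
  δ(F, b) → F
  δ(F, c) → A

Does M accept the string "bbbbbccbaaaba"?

accepted

A --b--> A
A --b--> A
A --b--> A
A --b--> A
A --b--> A
A --c--> C
C --c--> C
C --b--> D
D --a--> B
B --a--> F
F --a--> D
D --b--> A
A --a--> F
End in state F, which is an accepting state.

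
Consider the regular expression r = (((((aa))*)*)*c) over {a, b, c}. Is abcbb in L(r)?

No split of abcbb into u·v has ((((aa))*)*)* matching u and c matching v.

no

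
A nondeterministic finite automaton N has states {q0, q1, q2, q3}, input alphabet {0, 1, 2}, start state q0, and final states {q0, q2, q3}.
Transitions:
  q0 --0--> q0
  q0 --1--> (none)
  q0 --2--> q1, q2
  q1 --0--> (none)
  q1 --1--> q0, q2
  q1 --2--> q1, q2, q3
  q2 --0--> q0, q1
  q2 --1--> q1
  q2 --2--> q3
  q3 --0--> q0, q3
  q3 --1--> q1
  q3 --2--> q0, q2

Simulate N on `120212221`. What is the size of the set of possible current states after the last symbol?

Start: {q0}
read 1: {}
The reachable set is empty and stays empty for the remaining 8 symbols.
Final reachable set {} has 0 states.

0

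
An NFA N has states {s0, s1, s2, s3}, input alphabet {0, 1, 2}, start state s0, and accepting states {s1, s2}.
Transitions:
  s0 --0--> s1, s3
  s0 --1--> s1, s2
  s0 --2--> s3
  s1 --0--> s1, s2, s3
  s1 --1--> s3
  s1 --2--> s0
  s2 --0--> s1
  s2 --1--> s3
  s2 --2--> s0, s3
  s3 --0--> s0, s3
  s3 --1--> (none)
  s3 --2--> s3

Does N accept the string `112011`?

Start: {s0}
read 1: {s1, s2}
read 1: {s3}
read 2: {s3}
read 0: {s0, s3}
read 1: {s1, s2}
read 1: {s3}
Reachable ∩ accepting = {} — empty.

rejected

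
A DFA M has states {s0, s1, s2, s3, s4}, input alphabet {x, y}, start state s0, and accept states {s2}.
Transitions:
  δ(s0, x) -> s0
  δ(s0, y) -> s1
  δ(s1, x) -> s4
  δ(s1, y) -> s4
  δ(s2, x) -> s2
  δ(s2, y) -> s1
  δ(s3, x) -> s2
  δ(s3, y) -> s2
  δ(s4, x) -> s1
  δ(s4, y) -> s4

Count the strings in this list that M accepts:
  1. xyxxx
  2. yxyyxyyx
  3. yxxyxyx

0

xyxxx: rejected
yxyyxyyx: rejected
yxxyxyx: rejected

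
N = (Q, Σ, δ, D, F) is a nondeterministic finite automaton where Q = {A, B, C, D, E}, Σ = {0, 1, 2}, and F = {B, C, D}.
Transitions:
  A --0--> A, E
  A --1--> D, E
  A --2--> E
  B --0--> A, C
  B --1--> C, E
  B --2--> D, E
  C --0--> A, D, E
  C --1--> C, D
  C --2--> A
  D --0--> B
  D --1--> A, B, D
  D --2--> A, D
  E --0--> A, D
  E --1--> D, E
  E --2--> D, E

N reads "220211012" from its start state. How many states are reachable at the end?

Start: {D}
read 2: {A, D}
read 2: {A, D, E}
read 0: {A, B, D, E}
read 2: {A, D, E}
read 1: {A, B, D, E}
read 1: {A, B, C, D, E}
read 0: {A, B, C, D, E}
read 1: {A, B, C, D, E}
read 2: {A, D, E}
Final reachable set {A, D, E} has 3 states.

3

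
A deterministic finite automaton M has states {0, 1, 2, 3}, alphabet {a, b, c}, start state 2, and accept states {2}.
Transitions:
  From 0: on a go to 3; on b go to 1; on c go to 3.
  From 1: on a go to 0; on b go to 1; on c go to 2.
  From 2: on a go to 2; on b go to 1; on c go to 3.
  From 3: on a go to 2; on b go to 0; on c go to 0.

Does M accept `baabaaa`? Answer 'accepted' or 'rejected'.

accepted

2 --b--> 1
1 --a--> 0
0 --a--> 3
3 --b--> 0
0 --a--> 3
3 --a--> 2
2 --a--> 2
End in state 2, which is an accepting state.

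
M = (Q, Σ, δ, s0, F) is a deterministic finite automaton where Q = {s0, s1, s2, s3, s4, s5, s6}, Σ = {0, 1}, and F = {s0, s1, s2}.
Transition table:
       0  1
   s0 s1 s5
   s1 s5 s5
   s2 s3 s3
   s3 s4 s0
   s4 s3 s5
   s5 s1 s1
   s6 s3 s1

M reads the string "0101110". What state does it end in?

s1

s0 --0--> s1
s1 --1--> s5
s5 --0--> s1
s1 --1--> s5
s5 --1--> s1
s1 --1--> s5
s5 --0--> s1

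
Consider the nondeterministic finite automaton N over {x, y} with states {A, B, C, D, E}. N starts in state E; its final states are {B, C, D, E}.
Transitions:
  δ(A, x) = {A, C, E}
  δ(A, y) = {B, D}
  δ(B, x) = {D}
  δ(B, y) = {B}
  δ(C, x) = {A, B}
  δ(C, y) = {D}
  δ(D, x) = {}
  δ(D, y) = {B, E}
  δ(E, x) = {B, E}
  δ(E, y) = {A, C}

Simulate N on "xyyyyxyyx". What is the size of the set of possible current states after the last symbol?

5

Start: {E}
read x: {B, E}
read y: {A, B, C}
read y: {B, D}
read y: {B, E}
read y: {A, B, C}
read x: {A, B, C, D, E}
read y: {A, B, C, D, E}
read y: {A, B, C, D, E}
read x: {A, B, C, D, E}
Final reachable set {A, B, C, D, E} has 5 states.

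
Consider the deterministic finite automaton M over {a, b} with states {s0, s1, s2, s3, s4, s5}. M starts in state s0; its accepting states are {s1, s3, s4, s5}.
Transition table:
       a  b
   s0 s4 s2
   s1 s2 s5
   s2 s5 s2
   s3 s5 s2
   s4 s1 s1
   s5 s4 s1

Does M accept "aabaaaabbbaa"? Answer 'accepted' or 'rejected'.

accepted

s0 --a--> s4
s4 --a--> s1
s1 --b--> s5
s5 --a--> s4
s4 --a--> s1
s1 --a--> s2
s2 --a--> s5
s5 --b--> s1
s1 --b--> s5
s5 --b--> s1
s1 --a--> s2
s2 --a--> s5
End in state s5, which is an accepting state.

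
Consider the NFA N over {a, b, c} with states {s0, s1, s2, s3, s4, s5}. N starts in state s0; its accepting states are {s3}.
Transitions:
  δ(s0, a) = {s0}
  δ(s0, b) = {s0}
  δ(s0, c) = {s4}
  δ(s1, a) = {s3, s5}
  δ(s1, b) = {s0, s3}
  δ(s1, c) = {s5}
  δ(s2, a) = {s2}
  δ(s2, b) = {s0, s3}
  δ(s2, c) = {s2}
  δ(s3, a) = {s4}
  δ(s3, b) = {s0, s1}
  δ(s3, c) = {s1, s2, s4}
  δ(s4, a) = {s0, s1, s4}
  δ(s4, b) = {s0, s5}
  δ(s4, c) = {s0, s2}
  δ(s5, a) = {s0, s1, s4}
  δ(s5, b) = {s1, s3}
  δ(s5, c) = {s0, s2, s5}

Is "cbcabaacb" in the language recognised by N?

accepted

Start: {s0}
read c: {s4}
read b: {s0, s5}
read c: {s0, s2, s4, s5}
read a: {s0, s1, s2, s4}
read b: {s0, s3, s5}
read a: {s0, s1, s4}
read a: {s0, s1, s3, s4, s5}
read c: {s0, s1, s2, s4, s5}
read b: {s0, s1, s3, s5}
Reachable ∩ accepting = {s3} — nonempty.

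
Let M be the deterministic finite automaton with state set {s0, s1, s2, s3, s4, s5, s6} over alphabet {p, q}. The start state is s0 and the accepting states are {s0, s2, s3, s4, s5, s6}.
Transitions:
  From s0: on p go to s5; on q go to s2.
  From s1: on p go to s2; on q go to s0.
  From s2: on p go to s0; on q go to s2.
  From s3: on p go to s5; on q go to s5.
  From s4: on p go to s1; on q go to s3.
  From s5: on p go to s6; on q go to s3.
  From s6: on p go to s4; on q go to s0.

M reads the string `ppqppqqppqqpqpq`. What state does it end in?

s0 --p--> s5
s5 --p--> s6
s6 --q--> s0
s0 --p--> s5
s5 --p--> s6
s6 --q--> s0
s0 --q--> s2
s2 --p--> s0
s0 --p--> s5
s5 --q--> s3
s3 --q--> s5
s5 --p--> s6
s6 --q--> s0
s0 --p--> s5
s5 --q--> s3

s3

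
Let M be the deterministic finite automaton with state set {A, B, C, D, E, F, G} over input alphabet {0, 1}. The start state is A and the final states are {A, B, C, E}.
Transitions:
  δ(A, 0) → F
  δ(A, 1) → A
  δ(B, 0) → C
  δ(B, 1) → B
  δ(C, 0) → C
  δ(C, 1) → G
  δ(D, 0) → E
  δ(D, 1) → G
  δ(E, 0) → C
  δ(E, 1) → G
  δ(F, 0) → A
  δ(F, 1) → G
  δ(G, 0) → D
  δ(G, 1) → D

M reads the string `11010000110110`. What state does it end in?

E

A --1--> A
A --1--> A
A --0--> F
F --1--> G
G --0--> D
D --0--> E
E --0--> C
C --0--> C
C --1--> G
G --1--> D
D --0--> E
E --1--> G
G --1--> D
D --0--> E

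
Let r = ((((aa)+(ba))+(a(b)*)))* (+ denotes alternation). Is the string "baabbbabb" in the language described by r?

yes

Split into 3 pieces ba · abbb · abb; each matches (((aa)+(ba))+(a(b)*)).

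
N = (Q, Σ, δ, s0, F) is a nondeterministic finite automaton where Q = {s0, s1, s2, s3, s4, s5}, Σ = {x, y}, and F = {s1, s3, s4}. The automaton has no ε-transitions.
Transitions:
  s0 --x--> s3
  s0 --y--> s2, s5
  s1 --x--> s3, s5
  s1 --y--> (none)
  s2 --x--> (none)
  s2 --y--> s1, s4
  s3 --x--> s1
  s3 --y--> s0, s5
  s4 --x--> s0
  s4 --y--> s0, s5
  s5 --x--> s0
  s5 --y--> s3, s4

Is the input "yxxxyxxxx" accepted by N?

Start: {s0}
read y: {s2, s5}
read x: {s0}
read x: {s3}
read x: {s1}
read y: {}
The reachable set is empty and stays empty for the remaining 4 symbols.
Reachable ∩ accepting = {} — empty.

rejected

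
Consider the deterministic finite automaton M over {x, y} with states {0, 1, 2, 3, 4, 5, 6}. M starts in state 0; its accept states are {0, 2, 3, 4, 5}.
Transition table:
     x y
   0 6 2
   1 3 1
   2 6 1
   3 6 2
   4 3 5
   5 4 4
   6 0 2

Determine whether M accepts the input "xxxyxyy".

0 --x--> 6
6 --x--> 0
0 --x--> 6
6 --y--> 2
2 --x--> 6
6 --y--> 2
2 --y--> 1
End in state 1, which is not an accepting state.

rejected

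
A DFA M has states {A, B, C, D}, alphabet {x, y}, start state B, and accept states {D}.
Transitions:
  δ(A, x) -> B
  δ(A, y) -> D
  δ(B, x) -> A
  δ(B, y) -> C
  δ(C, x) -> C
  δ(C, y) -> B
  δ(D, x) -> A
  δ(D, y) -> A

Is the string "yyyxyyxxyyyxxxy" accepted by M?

accepted

B --y--> C
C --y--> B
B --y--> C
C --x--> C
C --y--> B
B --y--> C
C --x--> C
C --x--> C
C --y--> B
B --y--> C
C --y--> B
B --x--> A
A --x--> B
B --x--> A
A --y--> D
End in state D, which is an accepting state.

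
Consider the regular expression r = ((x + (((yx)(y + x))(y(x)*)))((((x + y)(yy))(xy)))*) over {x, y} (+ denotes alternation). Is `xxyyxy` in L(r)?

yes

Split as x·xyyxy: (x+(((yx)(y+x))(y(x)*))) matches x and ((((x+y)(yy))(xy)))* matches xyyxy.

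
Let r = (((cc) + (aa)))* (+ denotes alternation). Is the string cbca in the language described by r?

cbca cannot be split into zero or more pieces each matching ((cc)+(aa)).

no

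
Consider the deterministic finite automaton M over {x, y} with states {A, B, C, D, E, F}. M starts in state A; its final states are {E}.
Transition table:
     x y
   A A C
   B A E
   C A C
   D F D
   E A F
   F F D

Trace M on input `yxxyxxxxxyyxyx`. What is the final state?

A --y--> C
C --x--> A
A --x--> A
A --y--> C
C --x--> A
A --x--> A
A --x--> A
A --x--> A
A --x--> A
A --y--> C
C --y--> C
C --x--> A
A --y--> C
C --x--> A

A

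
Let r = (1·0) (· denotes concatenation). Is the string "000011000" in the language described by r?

no

No split of 000011000 into u·v has 1 matching u and 0 matching v.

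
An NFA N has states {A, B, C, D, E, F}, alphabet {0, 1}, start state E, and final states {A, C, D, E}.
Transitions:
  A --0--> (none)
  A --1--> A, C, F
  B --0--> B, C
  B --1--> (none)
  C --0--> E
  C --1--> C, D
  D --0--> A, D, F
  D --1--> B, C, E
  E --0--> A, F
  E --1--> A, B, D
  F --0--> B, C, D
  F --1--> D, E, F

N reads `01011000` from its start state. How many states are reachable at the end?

6

Start: {E}
read 0: {A, F}
read 1: {A, C, D, E, F}
read 0: {A, B, C, D, E, F}
read 1: {A, B, C, D, E, F}
read 1: {A, B, C, D, E, F}
read 0: {A, B, C, D, E, F}
read 0: {A, B, C, D, E, F}
read 0: {A, B, C, D, E, F}
Final reachable set {A, B, C, D, E, F} has 6 states.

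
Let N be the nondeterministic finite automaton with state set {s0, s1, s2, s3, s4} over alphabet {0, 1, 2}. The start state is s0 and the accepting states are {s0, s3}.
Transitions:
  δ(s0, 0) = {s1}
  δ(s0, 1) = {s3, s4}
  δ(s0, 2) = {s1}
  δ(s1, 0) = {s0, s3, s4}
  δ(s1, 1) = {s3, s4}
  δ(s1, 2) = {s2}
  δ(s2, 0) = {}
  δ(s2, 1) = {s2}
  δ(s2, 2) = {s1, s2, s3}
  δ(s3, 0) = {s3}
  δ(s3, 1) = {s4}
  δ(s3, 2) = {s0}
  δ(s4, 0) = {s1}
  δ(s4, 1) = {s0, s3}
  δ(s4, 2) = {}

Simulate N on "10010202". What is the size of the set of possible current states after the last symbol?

1

Start: {s0}
read 1: {s3, s4}
read 0: {s1, s3}
read 0: {s0, s3, s4}
read 1: {s0, s3, s4}
read 0: {s1, s3}
read 2: {s0, s2}
read 0: {s1}
read 2: {s2}
Final reachable set {s2} has 1 state.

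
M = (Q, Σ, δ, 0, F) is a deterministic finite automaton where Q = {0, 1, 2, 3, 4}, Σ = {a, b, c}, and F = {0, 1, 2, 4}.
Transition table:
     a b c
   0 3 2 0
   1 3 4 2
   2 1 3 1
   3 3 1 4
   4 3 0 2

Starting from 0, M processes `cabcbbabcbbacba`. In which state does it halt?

3

0 --c--> 0
0 --a--> 3
3 --b--> 1
1 --c--> 2
2 --b--> 3
3 --b--> 1
1 --a--> 3
3 --b--> 1
1 --c--> 2
2 --b--> 3
3 --b--> 1
1 --a--> 3
3 --c--> 4
4 --b--> 0
0 --a--> 3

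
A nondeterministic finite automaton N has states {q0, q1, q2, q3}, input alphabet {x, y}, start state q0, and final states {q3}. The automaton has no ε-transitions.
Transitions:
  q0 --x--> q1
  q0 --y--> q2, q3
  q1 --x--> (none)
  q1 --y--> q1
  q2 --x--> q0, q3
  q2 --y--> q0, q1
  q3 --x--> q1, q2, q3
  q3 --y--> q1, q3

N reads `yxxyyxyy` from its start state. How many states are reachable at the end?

Start: {q0}
read y: {q2, q3}
read x: {q0, q1, q2, q3}
read x: {q0, q1, q2, q3}
read y: {q0, q1, q2, q3}
read y: {q0, q1, q2, q3}
read x: {q0, q1, q2, q3}
read y: {q0, q1, q2, q3}
read y: {q0, q1, q2, q3}
Final reachable set {q0, q1, q2, q3} has 4 states.

4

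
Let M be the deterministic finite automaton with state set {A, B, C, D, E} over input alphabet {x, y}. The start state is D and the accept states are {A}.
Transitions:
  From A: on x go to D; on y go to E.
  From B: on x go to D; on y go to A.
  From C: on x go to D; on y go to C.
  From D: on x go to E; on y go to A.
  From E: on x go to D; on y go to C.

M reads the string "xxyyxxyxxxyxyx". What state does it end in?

D --x--> E
E --x--> D
D --y--> A
A --y--> E
E --x--> D
D --x--> E
E --y--> C
C --x--> D
D --x--> E
E --x--> D
D --y--> A
A --x--> D
D --y--> A
A --x--> D

D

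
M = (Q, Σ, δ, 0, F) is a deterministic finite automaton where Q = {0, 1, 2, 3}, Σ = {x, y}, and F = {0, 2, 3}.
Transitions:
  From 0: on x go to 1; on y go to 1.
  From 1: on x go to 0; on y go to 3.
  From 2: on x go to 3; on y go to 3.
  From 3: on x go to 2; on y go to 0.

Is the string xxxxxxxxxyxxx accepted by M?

accepted

0 --x--> 1
1 --x--> 0
0 --x--> 1
1 --x--> 0
0 --x--> 1
1 --x--> 0
0 --x--> 1
1 --x--> 0
0 --x--> 1
1 --y--> 3
3 --x--> 2
2 --x--> 3
3 --x--> 2
End in state 2, which is an accepting state.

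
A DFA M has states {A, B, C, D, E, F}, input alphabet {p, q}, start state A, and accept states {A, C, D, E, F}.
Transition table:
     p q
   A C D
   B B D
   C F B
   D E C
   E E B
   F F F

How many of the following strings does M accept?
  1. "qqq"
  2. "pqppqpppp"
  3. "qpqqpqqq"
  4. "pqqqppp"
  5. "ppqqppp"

"qqq": rejected
"pqppqpppp": accepted
"qpqqpqqq": accepted
"pqqqppp": accepted
"ppqqppp": accepted

4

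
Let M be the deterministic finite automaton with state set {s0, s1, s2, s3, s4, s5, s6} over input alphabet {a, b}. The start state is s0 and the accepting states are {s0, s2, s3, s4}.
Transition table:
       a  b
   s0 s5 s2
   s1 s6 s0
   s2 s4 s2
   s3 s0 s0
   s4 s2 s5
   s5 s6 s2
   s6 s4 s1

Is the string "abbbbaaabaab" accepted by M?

s0 --a--> s5
s5 --b--> s2
s2 --b--> s2
s2 --b--> s2
s2 --b--> s2
s2 --a--> s4
s4 --a--> s2
s2 --a--> s4
s4 --b--> s5
s5 --a--> s6
s6 --a--> s4
s4 --b--> s5
End in state s5, which is not an accepting state.

rejected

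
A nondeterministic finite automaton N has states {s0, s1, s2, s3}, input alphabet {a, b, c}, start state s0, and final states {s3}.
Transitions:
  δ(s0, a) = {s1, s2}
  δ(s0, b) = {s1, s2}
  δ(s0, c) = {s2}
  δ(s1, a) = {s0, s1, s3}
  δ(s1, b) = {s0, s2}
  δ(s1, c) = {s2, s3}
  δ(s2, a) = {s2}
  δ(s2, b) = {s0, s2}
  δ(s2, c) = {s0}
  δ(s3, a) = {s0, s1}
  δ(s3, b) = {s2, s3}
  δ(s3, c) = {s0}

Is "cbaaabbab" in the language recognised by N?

accepted

Start: {s0}
read c: {s2}
read b: {s0, s2}
read a: {s1, s2}
read a: {s0, s1, s2, s3}
read a: {s0, s1, s2, s3}
read b: {s0, s1, s2, s3}
read b: {s0, s1, s2, s3}
read a: {s0, s1, s2, s3}
read b: {s0, s1, s2, s3}
Reachable ∩ accepting = {s3} — nonempty.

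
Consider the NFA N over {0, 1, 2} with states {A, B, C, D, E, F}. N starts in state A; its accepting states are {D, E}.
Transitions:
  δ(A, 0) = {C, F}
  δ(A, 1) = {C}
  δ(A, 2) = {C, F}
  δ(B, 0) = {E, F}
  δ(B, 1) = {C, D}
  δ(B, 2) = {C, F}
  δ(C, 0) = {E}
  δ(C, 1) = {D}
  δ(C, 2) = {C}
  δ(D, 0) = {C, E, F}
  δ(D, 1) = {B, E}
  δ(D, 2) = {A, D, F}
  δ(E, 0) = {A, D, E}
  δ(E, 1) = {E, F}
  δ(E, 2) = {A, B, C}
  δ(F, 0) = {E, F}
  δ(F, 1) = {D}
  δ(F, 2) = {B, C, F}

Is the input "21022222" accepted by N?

Start: {A}
read 2: {C, F}
read 1: {D}
read 0: {C, E, F}
read 2: {A, B, C, F}
read 2: {B, C, F}
read 2: {B, C, F}
read 2: {B, C, F}
read 2: {B, C, F}
Reachable ∩ accepting = {} — empty.

rejected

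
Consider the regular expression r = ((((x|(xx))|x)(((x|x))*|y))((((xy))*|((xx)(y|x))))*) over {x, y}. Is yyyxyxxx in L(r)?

No split of yyyxyxxx into u·v has (((x|(xx))|x)(((x|x))*|y)) matching u and ((((xy))*|((xx)(y|x))))* matching v.

no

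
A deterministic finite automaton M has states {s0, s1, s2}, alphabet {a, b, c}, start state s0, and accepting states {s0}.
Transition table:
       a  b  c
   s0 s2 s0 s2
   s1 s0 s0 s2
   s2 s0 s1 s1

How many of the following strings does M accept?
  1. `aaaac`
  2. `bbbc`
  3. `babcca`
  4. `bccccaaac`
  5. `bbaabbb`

2

`aaaac`: rejected
`bbbc`: rejected
`babcca`: accepted
`bccccaaac`: rejected
`bbaabbb`: accepted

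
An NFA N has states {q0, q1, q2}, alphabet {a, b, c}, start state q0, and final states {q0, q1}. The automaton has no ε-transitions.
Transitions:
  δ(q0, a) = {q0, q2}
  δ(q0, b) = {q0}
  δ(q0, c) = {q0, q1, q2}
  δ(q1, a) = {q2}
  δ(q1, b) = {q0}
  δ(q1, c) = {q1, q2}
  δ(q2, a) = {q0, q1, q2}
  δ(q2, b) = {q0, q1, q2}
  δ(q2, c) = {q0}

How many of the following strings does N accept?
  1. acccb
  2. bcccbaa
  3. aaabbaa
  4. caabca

4

acccb: accepted
bcccbaa: accepted
aaabbaa: accepted
caabca: accepted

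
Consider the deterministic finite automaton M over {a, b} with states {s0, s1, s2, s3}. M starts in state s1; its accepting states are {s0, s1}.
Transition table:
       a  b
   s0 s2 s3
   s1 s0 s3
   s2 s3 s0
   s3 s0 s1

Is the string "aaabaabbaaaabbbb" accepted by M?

s1 --a--> s0
s0 --a--> s2
s2 --a--> s3
s3 --b--> s1
s1 --a--> s0
s0 --a--> s2
s2 --b--> s0
s0 --b--> s3
s3 --a--> s0
s0 --a--> s2
s2 --a--> s3
s3 --a--> s0
s0 --b--> s3
s3 --b--> s1
s1 --b--> s3
s3 --b--> s1
End in state s1, which is an accepting state.

accepted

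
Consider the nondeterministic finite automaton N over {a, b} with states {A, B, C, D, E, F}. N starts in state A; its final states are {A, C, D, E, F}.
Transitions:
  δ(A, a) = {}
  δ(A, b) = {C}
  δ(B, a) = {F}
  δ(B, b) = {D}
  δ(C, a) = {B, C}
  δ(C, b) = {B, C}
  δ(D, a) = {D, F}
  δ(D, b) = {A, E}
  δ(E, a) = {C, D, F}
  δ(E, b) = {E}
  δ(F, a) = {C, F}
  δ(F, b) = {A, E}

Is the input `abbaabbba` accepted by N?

Start: {A}
read a: {}
The reachable set is empty and stays empty for the remaining 8 symbols.
Reachable ∩ accepting = {} — empty.

rejected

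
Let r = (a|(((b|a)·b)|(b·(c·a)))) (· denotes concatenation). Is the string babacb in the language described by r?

Neither a nor (((b|a)·b)|(b·(c·a))) matches babacb.

no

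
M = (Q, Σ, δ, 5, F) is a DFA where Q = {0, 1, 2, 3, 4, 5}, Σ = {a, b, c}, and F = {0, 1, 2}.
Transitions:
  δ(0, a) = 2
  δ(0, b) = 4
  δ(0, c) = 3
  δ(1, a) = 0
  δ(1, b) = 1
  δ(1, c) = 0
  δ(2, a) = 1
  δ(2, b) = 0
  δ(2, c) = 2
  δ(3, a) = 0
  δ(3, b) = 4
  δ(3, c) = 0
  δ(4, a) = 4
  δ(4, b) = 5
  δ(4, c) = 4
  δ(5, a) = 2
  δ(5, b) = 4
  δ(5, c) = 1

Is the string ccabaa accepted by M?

accepted

5 --c--> 1
1 --c--> 0
0 --a--> 2
2 --b--> 0
0 --a--> 2
2 --a--> 1
End in state 1, which is an accepting state.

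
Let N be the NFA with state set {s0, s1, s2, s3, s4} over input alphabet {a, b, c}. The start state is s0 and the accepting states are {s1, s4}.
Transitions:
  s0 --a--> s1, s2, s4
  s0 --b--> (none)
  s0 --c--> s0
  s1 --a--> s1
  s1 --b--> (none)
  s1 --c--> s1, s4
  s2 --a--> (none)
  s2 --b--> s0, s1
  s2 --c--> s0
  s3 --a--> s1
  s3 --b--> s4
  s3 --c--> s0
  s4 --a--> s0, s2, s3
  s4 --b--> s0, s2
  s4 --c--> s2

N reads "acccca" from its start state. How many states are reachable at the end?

Start: {s0}
read a: {s1, s2, s4}
read c: {s0, s1, s2, s4}
read c: {s0, s1, s2, s4}
read c: {s0, s1, s2, s4}
read c: {s0, s1, s2, s4}
read a: {s0, s1, s2, s3, s4}
Final reachable set {s0, s1, s2, s3, s4} has 5 states.

5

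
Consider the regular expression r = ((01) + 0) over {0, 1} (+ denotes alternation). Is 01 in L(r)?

yes

The left alternative (01) matches 01.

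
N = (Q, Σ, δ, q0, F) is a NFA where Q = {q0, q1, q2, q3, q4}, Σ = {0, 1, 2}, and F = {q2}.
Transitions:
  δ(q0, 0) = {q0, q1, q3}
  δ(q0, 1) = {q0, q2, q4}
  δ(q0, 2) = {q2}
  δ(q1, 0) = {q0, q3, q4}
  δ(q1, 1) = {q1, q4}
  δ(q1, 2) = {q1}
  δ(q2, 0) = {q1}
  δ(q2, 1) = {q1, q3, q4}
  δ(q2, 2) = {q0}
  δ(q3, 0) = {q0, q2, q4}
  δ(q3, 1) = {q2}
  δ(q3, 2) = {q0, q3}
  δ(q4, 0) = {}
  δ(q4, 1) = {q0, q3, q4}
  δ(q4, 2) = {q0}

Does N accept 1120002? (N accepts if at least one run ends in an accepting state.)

Start: {q0}
read 1: {q0, q2, q4}
read 1: {q0, q1, q2, q3, q4}
read 2: {q0, q1, q2, q3}
read 0: {q0, q1, q2, q3, q4}
read 0: {q0, q1, q2, q3, q4}
read 0: {q0, q1, q2, q3, q4}
read 2: {q0, q1, q2, q3}
Reachable ∩ accepting = {q2} — nonempty.

accepted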